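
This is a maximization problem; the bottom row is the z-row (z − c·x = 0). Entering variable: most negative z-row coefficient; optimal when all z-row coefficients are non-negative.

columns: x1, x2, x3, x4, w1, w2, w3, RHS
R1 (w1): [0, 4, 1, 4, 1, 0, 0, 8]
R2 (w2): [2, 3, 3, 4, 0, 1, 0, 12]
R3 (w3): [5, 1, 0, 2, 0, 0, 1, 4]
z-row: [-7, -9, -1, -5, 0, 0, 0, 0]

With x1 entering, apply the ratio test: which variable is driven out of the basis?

w3

Column x1 entries and ratios — w1: 0 ≤ 0, skip; w2: 12/2 = 6; w3: 4/5 = 4/5.
Smallest ratio is 4/5 in the row of w3, so w3 leaves.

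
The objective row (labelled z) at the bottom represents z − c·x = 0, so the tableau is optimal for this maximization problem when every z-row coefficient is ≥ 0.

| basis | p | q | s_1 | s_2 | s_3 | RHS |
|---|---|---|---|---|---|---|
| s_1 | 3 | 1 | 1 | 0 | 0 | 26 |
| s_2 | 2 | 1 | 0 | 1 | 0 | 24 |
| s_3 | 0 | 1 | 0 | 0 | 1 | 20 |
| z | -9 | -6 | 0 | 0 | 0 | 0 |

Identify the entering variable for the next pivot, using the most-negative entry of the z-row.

p

Negative z-row entries: p: -9, q: -6.
The most negative is -9 in column p, so p enters.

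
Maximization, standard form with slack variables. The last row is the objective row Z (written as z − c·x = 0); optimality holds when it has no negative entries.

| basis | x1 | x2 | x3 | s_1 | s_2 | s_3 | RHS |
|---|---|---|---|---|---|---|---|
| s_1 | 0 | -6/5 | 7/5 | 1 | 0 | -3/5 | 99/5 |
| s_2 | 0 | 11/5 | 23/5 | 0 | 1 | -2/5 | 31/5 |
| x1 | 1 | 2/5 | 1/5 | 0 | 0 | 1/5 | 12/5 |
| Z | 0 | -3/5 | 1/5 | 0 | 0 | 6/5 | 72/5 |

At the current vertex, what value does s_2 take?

s_2 is basic (row 2); its value is the RHS of that row, 31/5.

31/5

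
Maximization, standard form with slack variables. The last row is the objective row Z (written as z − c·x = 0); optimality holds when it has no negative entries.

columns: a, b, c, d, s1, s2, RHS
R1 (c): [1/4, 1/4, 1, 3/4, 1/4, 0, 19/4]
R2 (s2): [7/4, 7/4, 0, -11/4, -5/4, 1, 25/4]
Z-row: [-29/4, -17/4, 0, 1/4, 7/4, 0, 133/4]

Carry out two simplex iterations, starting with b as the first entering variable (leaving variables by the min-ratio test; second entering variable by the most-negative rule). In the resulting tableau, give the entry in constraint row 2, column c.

Ratio test on column b — row 1: (19/4)/(1/4) = 19; row 2: (25/4)/(7/4) = 25/7. Minimum is 25/7 at row 2 (s2 leaves); pivot element 7/4.
Divide row 2 by 7/4; eliminate column b from the other rows.
Second iteration: most negative Z-row entry is -45/7 in column d, so d enters.
Ratio test on column d — row 1: (27/7)/(8/7) = 27/8; row 2: entry -11/7 ≤ 0. Minimum is 27/8 at row 1 (c leaves); pivot element 8/7.
Divide row 1 by 8/7; eliminate column d from the other rows.
After both pivots, the entry at constraint row 2, column c is 11/8.

11/8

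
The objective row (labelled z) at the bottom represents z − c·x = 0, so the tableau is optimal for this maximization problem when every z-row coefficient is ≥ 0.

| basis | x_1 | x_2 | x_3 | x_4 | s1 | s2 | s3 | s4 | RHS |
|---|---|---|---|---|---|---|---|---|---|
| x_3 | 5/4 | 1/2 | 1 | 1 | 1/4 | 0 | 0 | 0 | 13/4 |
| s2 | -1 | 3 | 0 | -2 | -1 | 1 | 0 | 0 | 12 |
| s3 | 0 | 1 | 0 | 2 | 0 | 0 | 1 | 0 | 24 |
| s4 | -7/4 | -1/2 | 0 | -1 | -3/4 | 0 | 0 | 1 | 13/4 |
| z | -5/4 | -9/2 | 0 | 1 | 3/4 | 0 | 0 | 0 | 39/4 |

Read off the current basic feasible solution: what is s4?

s4 is basic (row 4); its value is the RHS of that row, 13/4.

13/4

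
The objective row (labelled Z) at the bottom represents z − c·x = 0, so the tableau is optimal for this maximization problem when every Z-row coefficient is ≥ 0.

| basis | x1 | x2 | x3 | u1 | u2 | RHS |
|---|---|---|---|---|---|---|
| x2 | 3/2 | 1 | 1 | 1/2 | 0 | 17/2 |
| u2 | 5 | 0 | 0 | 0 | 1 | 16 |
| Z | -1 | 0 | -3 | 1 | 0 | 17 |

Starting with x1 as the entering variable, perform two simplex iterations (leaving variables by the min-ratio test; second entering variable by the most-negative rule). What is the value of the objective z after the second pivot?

Ratio test on column x1 — row 1: (17/2)/(3/2) = 17/3; row 2: 16/5 = 16/5. Minimum is 16/5 at row 2 (u2 leaves); pivot element 5.
Pivot on row 2; the Z-row RHS becomes 17 − (-1)·(16/5) = 101/5.
Next entering variable (most negative Z-row entry -3): x3.
Ratio test on column x3 — row 1: (37/10)/1 = 37/10; row 2: entry 0 ≤ 0. Minimum is 37/10 at row 1 (x2 leaves); pivot element 1.
After the second pivot the Z-row RHS is 101/5 − (-3)·(37/10) = 313/10.

313/10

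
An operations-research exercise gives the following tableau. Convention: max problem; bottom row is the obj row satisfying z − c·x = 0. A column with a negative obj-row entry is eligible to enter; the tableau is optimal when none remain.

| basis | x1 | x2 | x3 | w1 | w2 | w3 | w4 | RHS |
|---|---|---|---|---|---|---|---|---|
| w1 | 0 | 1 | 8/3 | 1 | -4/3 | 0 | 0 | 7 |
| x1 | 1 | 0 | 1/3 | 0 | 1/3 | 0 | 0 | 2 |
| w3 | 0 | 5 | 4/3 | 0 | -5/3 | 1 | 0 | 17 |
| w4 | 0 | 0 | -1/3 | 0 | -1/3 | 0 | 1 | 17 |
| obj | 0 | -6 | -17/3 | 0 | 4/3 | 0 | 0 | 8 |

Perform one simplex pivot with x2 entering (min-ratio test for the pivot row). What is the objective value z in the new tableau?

Ratio test on column x2 — row 1: 7/1 = 7; row 2: entry 0 ≤ 0; row 3: 17/5 = 17/5; row 4: entry 0 ≤ 0. Minimum is 17/5 at row 3 (w3 leaves); pivot element 5.
Pivot on row 3; the obj-row RHS becomes 8 − (-6)·(17/5) = 142/5.

142/5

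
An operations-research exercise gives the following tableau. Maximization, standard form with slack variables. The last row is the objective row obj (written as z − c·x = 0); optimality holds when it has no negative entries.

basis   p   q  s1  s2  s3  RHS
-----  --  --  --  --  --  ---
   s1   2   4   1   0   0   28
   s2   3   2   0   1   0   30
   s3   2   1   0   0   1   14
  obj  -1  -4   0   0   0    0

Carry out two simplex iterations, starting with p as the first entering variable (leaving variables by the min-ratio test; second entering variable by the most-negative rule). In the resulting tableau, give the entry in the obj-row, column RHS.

70/3

Ratio test on column p — row 1: 28/2 = 14; row 2: 30/3 = 10; row 3: 14/2 = 7. Minimum is 7 at row 3 (s3 leaves); pivot element 2.
Divide row 3 by 2; eliminate column p from the other rows.
Second iteration: most negative obj-row entry is -7/2 in column q, so q enters.
Ratio test on column q — row 1: 14/3 = 14/3; row 2: 9/(1/2) = 18; row 3: 7/(1/2) = 14. Minimum is 14/3 at row 1 (s1 leaves); pivot element 3.
Divide row 1 by 3; eliminate column q from the other rows.
After both pivots, the entry at the obj-row, column RHS is 70/3.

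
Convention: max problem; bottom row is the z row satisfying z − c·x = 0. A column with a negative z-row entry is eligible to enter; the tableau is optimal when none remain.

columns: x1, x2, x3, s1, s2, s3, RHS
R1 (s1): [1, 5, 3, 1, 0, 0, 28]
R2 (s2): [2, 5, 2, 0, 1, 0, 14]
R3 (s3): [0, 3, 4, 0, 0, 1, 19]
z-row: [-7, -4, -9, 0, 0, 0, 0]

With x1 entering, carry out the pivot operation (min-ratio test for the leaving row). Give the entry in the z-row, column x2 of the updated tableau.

Ratio test on column x1 — row 1: 28/1 = 28; row 2: 14/2 = 7; row 3: entry 0 ≤ 0. Minimum is 7 at row 2 (s2 leaves); pivot element 2.
Divide row 2 by 2; eliminate column x1 from the other rows.
z-row update in column x2: -4 − (-7)·(5/2) = 27/2.

27/2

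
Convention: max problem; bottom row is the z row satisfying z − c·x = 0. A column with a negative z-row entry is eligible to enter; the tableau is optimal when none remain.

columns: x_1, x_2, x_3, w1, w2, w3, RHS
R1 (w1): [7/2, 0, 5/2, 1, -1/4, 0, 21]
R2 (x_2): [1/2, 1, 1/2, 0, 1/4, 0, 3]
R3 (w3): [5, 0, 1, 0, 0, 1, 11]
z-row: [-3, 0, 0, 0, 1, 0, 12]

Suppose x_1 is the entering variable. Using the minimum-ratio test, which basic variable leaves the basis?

w3

Column x_1 entries and ratios — w1: 21/(7/2) = 6; x_2: 3/(1/2) = 6; w3: 11/5 = 11/5.
Smallest ratio is 11/5 in the row of w3, so w3 leaves.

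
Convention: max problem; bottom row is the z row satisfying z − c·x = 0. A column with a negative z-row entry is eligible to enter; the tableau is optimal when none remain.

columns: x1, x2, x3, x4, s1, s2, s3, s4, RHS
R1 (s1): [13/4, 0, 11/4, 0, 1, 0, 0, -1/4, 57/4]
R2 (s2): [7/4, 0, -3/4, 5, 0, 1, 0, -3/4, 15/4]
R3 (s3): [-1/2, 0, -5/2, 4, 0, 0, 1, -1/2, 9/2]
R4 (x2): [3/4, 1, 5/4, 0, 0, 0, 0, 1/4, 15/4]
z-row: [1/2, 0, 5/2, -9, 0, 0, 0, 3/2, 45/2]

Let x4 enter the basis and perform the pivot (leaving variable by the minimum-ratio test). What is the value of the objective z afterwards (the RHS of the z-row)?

117/4

Ratio test on column x4 — row 1: entry 0 ≤ 0; row 2: (15/4)/5 = 3/4; row 3: (9/2)/4 = 9/8; row 4: entry 0 ≤ 0. Minimum is 3/4 at row 2 (s2 leaves); pivot element 5.
Pivot on row 2; the z-row RHS becomes 45/2 − (-9)·(3/4) = 117/4.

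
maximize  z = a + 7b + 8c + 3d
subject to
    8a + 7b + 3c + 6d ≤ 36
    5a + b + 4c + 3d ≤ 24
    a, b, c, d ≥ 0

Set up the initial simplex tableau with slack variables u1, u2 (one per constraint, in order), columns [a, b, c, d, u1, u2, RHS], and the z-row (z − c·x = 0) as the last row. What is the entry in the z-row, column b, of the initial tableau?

The z-row carries the negated objective coefficients: the b entry is -7.

-7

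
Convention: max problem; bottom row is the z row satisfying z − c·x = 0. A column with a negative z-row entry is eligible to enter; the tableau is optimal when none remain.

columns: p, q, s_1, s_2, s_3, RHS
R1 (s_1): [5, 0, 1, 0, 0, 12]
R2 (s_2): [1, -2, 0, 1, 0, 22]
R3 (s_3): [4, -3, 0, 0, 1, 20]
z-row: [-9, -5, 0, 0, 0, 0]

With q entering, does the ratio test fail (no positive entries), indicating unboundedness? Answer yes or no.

yes

Every constraint-row entry in column q is ≤ 0, so increasing q is unbounded.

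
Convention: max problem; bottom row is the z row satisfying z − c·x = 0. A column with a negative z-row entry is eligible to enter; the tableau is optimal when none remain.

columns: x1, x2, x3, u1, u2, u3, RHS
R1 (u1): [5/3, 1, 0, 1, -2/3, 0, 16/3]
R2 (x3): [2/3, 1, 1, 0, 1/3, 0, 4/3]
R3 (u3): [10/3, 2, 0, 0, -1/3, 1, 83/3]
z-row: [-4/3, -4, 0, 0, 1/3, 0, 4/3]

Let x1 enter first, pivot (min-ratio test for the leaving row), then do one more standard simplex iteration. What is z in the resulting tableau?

20/3

Ratio test on column x1 — row 1: (16/3)/(5/3) = 16/5; row 2: (4/3)/(2/3) = 2; row 3: (83/3)/(10/3) = 83/10. Minimum is 2 at row 2 (x3 leaves); pivot element 2/3.
Pivot on row 2; the z-row RHS becomes 4/3 − (-4/3)·2 = 4.
Next entering variable (most negative z-row entry -2): x2.
Ratio test on column x2 — row 1: entry -3/2 ≤ 0; row 2: 2/(3/2) = 4/3; row 3: entry -3 ≤ 0. Minimum is 4/3 at row 2 (x1 leaves); pivot element 3/2.
After the second pivot the z-row RHS is 4 − (-2)·(4/3) = 20/3.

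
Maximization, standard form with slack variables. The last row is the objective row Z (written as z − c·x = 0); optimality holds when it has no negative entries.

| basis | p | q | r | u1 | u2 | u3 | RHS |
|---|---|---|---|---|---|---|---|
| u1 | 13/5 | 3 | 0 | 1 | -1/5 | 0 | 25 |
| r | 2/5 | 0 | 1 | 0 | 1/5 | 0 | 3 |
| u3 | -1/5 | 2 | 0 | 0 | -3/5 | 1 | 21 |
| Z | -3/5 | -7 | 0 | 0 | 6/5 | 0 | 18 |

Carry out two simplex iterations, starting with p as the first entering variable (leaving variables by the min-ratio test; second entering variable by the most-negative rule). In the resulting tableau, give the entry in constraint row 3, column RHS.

Ratio test on column p — row 1: 25/(13/5) = 125/13; row 2: 3/(2/5) = 15/2; row 3: entry -1/5 ≤ 0. Minimum is 15/2 at row 2 (r leaves); pivot element 2/5.
Divide row 2 by 2/5; eliminate column p from the other rows.
Second iteration: most negative Z-row entry is -7 in column q, so q enters.
Ratio test on column q — row 1: (11/2)/3 = 11/6; row 2: entry 0 ≤ 0; row 3: (45/2)/2 = 45/4. Minimum is 11/6 at row 1 (u1 leaves); pivot element 3.
Divide row 1 by 3; eliminate column q from the other rows.
After both pivots, the entry at constraint row 3, column RHS is 113/6.

113/6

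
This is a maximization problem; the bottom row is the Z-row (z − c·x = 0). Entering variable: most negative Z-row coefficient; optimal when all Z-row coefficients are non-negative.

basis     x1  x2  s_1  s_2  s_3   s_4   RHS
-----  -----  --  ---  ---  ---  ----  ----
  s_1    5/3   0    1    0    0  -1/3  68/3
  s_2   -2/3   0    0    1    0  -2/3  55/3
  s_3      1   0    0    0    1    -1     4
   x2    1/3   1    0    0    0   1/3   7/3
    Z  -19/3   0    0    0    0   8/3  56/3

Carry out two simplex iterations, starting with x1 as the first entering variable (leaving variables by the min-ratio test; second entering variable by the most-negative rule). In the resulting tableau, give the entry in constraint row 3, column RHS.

Ratio test on column x1 — row 1: (68/3)/(5/3) = 68/5; row 2: entry -2/3 ≤ 0; row 3: 4/1 = 4; row 4: (7/3)/(1/3) = 7. Minimum is 4 at row 3 (s_3 leaves); pivot element 1.
Divide row 3 by 1; eliminate column x1 from the other rows.
Second iteration: most negative Z-row entry is -11/3 in column s_4, so s_4 enters.
Ratio test on column s_4 — row 1: 16/(4/3) = 12; row 2: entry -4/3 ≤ 0; row 3: entry -1 ≤ 0; row 4: 1/(2/3) = 3/2. Minimum is 3/2 at row 4 (x2 leaves); pivot element 2/3.
Divide row 4 by 2/3; eliminate column s_4 from the other rows.
After both pivots, the entry at constraint row 3, column RHS is 11/2.

11/2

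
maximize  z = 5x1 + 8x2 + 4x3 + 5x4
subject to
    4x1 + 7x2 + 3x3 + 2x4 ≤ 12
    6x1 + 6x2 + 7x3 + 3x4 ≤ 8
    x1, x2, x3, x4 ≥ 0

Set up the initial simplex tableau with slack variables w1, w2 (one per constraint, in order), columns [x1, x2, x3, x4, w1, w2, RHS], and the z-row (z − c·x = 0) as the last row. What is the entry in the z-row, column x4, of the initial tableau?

-5

The z-row carries the negated objective coefficients: the x4 entry is -5.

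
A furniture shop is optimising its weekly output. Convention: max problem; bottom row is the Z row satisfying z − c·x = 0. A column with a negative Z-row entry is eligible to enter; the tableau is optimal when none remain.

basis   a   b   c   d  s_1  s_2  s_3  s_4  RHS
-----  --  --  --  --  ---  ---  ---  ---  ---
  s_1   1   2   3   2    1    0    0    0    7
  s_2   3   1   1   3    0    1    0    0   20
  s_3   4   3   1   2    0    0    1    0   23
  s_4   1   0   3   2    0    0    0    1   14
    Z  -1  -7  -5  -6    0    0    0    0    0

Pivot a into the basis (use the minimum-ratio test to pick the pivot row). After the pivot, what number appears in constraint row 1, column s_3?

Ratio test on column a — row 1: 7/1 = 7; row 2: 20/3 = 20/3; row 3: 23/4 = 23/4; row 4: 14/1 = 14. Minimum is 23/4 at row 3 (s_3 leaves); pivot element 4.
Divide row 3 by 4; eliminate column a from the other rows.
Row 1 update in column s_3: 0 − 1·(1/4) = -1/4.

-1/4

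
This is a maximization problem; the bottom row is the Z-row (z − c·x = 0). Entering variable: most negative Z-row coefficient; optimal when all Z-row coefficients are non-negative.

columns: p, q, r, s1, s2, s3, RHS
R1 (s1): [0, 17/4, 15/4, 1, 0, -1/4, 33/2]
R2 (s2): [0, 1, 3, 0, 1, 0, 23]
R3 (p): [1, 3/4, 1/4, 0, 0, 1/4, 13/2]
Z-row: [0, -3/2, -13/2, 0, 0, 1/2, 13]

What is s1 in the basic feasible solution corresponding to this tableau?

s1 is basic (row 1); its value is the RHS of that row, 33/2.

33/2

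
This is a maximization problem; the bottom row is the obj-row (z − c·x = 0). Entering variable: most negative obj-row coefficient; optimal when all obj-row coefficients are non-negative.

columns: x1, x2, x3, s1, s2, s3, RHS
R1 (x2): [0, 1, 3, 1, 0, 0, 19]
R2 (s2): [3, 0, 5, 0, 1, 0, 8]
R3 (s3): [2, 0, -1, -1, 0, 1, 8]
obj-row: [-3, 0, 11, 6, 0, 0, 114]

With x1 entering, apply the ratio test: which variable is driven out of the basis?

Column x1 entries and ratios — x2: 0 ≤ 0, skip; s2: 8/3 = 8/3; s3: 8/2 = 4.
Smallest ratio is 8/3 in the row of s2, so s2 leaves.

s2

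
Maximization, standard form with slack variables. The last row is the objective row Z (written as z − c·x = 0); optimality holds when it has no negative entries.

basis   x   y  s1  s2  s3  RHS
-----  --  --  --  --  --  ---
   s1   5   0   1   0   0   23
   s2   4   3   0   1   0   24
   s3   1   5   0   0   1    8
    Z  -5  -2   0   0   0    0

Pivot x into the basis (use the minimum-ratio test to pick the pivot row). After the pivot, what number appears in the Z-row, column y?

Ratio test on column x — row 1: 23/5 = 23/5; row 2: 24/4 = 6; row 3: 8/1 = 8. Minimum is 23/5 at row 1 (s1 leaves); pivot element 5.
Divide row 1 by 5; eliminate column x from the other rows.
Z-row update in column y: -2 − (-5)·0 = -2.

-2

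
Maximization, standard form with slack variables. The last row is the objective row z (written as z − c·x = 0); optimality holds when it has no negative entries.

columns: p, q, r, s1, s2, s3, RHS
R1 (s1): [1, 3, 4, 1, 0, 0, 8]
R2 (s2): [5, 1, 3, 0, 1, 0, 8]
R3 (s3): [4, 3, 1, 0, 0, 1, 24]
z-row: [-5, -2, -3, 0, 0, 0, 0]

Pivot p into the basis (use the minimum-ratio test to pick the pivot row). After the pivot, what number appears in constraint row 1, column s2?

-1/5

Ratio test on column p — row 1: 8/1 = 8; row 2: 8/5 = 8/5; row 3: 24/4 = 6. Minimum is 8/5 at row 2 (s2 leaves); pivot element 5.
Divide row 2 by 5; eliminate column p from the other rows.
Row 1 update in column s2: 0 − 1·(1/5) = -1/5.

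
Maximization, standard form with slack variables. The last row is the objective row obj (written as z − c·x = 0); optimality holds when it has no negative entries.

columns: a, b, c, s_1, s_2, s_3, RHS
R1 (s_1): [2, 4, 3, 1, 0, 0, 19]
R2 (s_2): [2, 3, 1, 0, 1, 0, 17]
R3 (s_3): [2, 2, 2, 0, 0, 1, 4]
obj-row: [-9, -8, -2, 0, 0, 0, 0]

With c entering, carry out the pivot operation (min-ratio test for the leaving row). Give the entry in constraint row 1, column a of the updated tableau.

-1

Ratio test on column c — row 1: 19/3 = 19/3; row 2: 17/1 = 17; row 3: 4/2 = 2. Minimum is 2 at row 3 (s_3 leaves); pivot element 2.
Divide row 3 by 2; eliminate column c from the other rows.
Row 1 update in column a: 2 − 3·1 = -1.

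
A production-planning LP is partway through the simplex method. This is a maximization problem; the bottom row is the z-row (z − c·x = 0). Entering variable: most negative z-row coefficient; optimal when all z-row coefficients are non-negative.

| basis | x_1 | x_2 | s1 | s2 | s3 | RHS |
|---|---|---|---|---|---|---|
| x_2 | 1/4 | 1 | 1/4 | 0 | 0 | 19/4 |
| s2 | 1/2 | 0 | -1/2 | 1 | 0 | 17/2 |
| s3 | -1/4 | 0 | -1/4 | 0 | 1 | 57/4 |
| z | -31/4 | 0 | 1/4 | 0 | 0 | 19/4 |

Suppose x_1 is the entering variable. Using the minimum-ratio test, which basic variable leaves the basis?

Column x_1 entries and ratios — x_2: (19/4)/(1/4) = 19; s2: (17/2)/(1/2) = 17; s3: -1/4 ≤ 0, skip.
Smallest ratio is 17 in the row of s2, so s2 leaves.

s2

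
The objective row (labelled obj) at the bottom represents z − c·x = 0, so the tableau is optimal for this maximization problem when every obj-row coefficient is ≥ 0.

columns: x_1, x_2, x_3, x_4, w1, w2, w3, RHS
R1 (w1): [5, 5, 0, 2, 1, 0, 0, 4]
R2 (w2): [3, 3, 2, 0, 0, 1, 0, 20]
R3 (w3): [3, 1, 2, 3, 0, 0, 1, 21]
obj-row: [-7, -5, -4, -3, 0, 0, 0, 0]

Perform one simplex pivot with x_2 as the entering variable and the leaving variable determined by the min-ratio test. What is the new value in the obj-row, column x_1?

Ratio test on column x_2 — row 1: 4/5 = 4/5; row 2: 20/3 = 20/3; row 3: 21/1 = 21. Minimum is 4/5 at row 1 (w1 leaves); pivot element 5.
Divide row 1 by 5; eliminate column x_2 from the other rows.
obj-row update in column x_1: -7 − (-5)·1 = -2.

-2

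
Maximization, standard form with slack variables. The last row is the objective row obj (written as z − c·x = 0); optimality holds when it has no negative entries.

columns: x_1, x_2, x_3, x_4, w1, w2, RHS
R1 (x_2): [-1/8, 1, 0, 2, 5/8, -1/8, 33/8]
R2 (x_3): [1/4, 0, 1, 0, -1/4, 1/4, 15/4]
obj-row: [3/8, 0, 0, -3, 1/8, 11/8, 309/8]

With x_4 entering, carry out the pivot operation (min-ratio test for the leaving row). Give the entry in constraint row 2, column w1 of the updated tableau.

Ratio test on column x_4 — row 1: (33/8)/2 = 33/16; row 2: entry 0 ≤ 0. Minimum is 33/16 at row 1 (x_2 leaves); pivot element 2.
Divide row 1 by 2; eliminate column x_4 from the other rows.
Row 2 update in column w1: -1/4 − 0·(5/16) = -1/4.

-1/4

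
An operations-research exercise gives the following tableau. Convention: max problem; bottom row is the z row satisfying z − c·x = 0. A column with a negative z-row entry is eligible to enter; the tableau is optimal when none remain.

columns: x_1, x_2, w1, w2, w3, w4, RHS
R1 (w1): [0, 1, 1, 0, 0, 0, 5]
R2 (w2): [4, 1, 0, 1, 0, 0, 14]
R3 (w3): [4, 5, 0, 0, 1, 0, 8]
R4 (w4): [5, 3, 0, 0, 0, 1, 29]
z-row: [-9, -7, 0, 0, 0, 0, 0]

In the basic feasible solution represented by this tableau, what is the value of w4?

w4 is basic (row 4); its value is the RHS of that row, 29.

29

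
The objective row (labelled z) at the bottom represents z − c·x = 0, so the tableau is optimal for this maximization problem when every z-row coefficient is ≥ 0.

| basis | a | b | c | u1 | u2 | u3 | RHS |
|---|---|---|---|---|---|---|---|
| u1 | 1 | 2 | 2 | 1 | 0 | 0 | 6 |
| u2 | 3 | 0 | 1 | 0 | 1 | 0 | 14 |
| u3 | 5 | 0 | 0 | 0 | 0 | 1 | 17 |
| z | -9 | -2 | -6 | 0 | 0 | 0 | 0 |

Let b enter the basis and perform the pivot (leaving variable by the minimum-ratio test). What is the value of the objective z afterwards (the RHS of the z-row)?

Ratio test on column b — row 1: 6/2 = 3; row 2: entry 0 ≤ 0; row 3: entry 0 ≤ 0. Minimum is 3 at row 1 (u1 leaves); pivot element 2.
Pivot on row 1; the z-row RHS becomes 0 − (-2)·3 = 6.

6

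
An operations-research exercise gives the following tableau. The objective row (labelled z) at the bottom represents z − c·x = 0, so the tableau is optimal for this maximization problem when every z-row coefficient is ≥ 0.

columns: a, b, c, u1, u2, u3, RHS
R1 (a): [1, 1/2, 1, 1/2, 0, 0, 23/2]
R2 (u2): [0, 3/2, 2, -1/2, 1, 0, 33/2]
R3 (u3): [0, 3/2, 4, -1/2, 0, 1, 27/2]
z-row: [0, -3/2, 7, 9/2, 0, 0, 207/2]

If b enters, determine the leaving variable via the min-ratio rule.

Column b entries and ratios — a: (23/2)/(1/2) = 23; u2: (33/2)/(3/2) = 11; u3: (27/2)/(3/2) = 9.
Smallest ratio is 9 in the row of u3, so u3 leaves.

u3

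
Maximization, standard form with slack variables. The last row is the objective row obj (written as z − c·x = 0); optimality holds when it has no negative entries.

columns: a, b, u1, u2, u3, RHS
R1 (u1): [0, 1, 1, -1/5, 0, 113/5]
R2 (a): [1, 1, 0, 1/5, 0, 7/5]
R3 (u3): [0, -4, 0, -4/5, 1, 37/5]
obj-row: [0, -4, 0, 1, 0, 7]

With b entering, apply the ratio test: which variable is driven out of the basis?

Column b entries and ratios — u1: (113/5)/1 = 113/5; a: (7/5)/1 = 7/5; u3: -4 ≤ 0, skip.
Smallest ratio is 7/5 in the row of a, so a leaves.

a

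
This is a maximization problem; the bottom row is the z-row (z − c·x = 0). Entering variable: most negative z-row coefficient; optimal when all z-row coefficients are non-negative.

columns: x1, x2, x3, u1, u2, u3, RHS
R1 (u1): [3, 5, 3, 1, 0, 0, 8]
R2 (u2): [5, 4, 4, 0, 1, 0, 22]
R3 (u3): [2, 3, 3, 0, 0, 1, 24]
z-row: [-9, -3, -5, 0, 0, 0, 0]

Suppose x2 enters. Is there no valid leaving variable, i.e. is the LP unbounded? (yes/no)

Column x2 has positive entries in row(s) 1, 2, 3, so the ratio test bounds it — not unbounded.

no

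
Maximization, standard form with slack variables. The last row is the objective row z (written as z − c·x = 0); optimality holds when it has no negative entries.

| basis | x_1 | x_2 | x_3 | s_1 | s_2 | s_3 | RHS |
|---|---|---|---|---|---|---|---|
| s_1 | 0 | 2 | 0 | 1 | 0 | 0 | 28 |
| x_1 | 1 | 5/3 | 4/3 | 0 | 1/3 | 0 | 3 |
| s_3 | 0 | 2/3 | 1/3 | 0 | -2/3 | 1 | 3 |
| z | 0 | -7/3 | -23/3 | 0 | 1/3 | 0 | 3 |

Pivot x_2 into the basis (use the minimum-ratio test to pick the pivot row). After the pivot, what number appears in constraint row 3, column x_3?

Ratio test on column x_2 — row 1: 28/2 = 14; row 2: 3/(5/3) = 9/5; row 3: 3/(2/3) = 9/2. Minimum is 9/5 at row 2 (x_1 leaves); pivot element 5/3.
Divide row 2 by 5/3; eliminate column x_2 from the other rows.
Row 3 update in column x_3: 1/3 − (2/3)·(4/5) = -1/5.

-1/5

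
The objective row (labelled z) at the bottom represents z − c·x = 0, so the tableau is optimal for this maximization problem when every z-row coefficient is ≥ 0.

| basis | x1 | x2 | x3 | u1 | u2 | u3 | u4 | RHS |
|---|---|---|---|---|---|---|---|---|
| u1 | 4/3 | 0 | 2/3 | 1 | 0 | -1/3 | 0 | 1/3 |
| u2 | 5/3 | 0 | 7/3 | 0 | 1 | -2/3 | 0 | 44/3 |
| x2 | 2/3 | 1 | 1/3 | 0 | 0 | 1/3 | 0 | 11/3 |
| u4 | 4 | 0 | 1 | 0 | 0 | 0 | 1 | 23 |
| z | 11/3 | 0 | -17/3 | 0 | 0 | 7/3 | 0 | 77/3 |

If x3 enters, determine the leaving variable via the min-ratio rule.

Column x3 entries and ratios — u1: (1/3)/(2/3) = 1/2; u2: (44/3)/(7/3) = 44/7; x2: (11/3)/(1/3) = 11; u4: 23/1 = 23.
Smallest ratio is 1/2 in the row of u1, so u1 leaves.

u1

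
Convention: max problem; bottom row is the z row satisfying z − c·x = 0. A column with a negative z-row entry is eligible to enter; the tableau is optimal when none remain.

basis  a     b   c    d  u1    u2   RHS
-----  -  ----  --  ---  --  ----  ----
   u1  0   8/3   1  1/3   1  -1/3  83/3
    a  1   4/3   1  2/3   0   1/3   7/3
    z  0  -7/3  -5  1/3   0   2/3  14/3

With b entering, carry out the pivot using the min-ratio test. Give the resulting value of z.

Ratio test on column b — row 1: (83/3)/(8/3) = 83/8; row 2: (7/3)/(4/3) = 7/4. Minimum is 7/4 at row 2 (a leaves); pivot element 4/3.
Pivot on row 2; the z-row RHS becomes 14/3 − (-7/3)·(7/4) = 35/4.

35/4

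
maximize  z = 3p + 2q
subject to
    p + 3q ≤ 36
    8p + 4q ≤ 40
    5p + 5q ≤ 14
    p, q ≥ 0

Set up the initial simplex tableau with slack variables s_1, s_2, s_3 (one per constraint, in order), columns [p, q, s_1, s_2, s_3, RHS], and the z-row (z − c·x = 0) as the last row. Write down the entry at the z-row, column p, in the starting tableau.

The z-row carries the negated objective coefficients: the p entry is -3.

-3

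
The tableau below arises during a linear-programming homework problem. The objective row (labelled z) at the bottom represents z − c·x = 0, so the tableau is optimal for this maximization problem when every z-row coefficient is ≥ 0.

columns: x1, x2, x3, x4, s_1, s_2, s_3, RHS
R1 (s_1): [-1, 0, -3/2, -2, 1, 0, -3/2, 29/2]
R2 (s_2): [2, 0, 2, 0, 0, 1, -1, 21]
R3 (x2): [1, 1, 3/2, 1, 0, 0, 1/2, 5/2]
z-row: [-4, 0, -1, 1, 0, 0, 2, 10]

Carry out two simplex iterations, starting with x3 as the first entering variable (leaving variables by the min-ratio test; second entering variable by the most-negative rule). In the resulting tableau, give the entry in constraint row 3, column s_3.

Ratio test on column x3 — row 1: entry -3/2 ≤ 0; row 2: 21/2 = 21/2; row 3: (5/2)/(3/2) = 5/3. Minimum is 5/3 at row 3 (x2 leaves); pivot element 3/2.
Divide row 3 by 3/2; eliminate column x3 from the other rows.
Second iteration: most negative z-row entry is -10/3 in column x1, so x1 enters.
Ratio test on column x1 — row 1: entry 0 ≤ 0; row 2: (53/3)/(2/3) = 53/2; row 3: (5/3)/(2/3) = 5/2. Minimum is 5/2 at row 3 (x3 leaves); pivot element 2/3.
Divide row 3 by 2/3; eliminate column x1 from the other rows.
After both pivots, the entry at constraint row 3, column s_3 is 1/2.

1/2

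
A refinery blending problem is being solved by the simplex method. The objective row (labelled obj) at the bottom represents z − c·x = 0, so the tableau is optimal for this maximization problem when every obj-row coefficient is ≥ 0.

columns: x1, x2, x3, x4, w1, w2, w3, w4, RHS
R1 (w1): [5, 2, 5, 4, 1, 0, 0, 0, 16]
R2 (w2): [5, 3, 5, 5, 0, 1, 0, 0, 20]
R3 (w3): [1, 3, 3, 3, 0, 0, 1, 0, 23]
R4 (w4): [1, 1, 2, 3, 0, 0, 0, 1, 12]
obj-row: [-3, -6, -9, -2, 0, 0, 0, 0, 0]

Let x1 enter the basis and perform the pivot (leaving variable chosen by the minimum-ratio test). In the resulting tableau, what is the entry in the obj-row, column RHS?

48/5

Ratio test on column x1 — row 1: 16/5 = 16/5; row 2: 20/5 = 4; row 3: 23/1 = 23; row 4: 12/1 = 12. Minimum is 16/5 at row 1 (w1 leaves); pivot element 5.
Divide row 1 by 5; eliminate column x1 from the other rows.
obj-row update in column RHS: 0 − (-3)·(16/5) = 48/5.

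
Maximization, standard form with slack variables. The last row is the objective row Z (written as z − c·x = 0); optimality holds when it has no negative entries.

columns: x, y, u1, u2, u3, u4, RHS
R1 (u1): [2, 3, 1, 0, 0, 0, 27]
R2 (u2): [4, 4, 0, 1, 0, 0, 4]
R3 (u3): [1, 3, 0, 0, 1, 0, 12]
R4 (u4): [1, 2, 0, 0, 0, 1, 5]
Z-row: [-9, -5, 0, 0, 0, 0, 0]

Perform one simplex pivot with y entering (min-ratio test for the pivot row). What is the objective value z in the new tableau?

5

Ratio test on column y — row 1: 27/3 = 9; row 2: 4/4 = 1; row 3: 12/3 = 4; row 4: 5/2 = 5/2. Minimum is 1 at row 2 (u2 leaves); pivot element 4.
Pivot on row 2; the Z-row RHS becomes 0 − (-5)·1 = 5.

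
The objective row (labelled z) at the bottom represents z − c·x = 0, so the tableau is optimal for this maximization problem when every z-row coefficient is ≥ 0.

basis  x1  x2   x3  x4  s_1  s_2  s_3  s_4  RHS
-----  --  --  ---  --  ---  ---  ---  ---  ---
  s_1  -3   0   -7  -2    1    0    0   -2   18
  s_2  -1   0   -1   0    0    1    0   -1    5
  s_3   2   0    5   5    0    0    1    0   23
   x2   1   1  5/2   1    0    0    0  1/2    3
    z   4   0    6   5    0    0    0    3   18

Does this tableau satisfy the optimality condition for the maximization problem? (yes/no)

Every z-row coefficient is ≥ 0, so the tableau is optimal.

yes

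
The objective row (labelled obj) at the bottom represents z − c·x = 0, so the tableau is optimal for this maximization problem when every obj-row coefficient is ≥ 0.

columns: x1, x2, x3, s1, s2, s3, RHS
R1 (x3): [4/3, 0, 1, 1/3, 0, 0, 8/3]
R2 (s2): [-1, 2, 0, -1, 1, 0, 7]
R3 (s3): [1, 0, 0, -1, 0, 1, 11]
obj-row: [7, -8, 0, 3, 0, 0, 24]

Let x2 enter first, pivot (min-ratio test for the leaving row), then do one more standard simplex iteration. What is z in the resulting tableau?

60

Ratio test on column x2 — row 1: entry 0 ≤ 0; row 2: 7/2 = 7/2; row 3: entry 0 ≤ 0. Minimum is 7/2 at row 2 (s2 leaves); pivot element 2.
Pivot on row 2; the obj-row RHS becomes 24 − (-8)·(7/2) = 52.
Next entering variable (most negative obj-row entry -1): s1.
Ratio test on column s1 — row 1: (8/3)/(1/3) = 8; row 2: entry -1/2 ≤ 0; row 3: entry -1 ≤ 0. Minimum is 8 at row 1 (x3 leaves); pivot element 1/3.
After the second pivot the obj-row RHS is 52 − (-1)·8 = 60.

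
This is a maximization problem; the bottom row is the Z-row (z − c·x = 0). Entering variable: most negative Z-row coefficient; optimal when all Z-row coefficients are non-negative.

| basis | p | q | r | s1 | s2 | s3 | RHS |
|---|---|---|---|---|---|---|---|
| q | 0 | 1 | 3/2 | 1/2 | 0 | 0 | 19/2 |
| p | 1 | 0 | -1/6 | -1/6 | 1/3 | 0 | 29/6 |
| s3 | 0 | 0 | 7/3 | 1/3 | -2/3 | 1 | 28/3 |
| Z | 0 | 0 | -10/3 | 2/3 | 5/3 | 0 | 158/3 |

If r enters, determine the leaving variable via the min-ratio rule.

s3

Column r entries and ratios — q: (19/2)/(3/2) = 19/3; p: -1/6 ≤ 0, skip; s3: (28/3)/(7/3) = 4.
Smallest ratio is 4 in the row of s3, so s3 leaves.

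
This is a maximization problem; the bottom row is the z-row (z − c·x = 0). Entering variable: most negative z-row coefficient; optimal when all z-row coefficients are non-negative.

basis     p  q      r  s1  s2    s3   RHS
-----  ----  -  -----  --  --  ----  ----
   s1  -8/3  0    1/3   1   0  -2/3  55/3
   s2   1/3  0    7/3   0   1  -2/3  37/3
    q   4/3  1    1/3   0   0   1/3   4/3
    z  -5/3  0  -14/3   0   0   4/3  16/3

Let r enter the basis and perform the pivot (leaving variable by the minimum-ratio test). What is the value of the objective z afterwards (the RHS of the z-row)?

Ratio test on column r — row 1: (55/3)/(1/3) = 55; row 2: (37/3)/(7/3) = 37/7; row 3: (4/3)/(1/3) = 4. Minimum is 4 at row 3 (q leaves); pivot element 1/3.
Pivot on row 3; the z-row RHS becomes 16/3 − (-14/3)·4 = 24.

24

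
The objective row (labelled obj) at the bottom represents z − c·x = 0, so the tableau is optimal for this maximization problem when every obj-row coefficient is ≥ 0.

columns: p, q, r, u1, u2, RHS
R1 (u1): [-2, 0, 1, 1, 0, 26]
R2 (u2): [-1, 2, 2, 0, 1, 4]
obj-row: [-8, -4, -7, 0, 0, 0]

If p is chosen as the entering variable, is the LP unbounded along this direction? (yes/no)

Every constraint-row entry in column p is ≤ 0, so increasing p is unbounded.

yes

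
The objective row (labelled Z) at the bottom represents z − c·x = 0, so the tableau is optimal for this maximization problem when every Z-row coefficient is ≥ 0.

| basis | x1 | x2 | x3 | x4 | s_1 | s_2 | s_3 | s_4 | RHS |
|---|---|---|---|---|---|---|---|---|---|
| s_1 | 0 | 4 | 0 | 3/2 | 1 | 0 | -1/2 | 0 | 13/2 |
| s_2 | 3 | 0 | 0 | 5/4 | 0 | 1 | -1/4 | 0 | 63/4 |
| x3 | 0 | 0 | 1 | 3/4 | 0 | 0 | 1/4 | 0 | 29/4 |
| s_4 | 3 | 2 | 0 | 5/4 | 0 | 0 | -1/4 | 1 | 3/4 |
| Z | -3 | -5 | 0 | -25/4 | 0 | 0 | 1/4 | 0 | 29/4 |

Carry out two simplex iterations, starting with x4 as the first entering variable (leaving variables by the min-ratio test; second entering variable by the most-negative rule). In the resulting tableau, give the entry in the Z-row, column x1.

Ratio test on column x4 — row 1: (13/2)/(3/2) = 13/3; row 2: (63/4)/(5/4) = 63/5; row 3: (29/4)/(3/4) = 29/3; row 4: (3/4)/(5/4) = 3/5. Minimum is 3/5 at row 4 (s_4 leaves); pivot element 5/4.
Divide row 4 by 5/4; eliminate column x4 from the other rows.
Second iteration: most negative Z-row entry is -1 in column s_3, so s_3 enters.
Ratio test on column s_3 — row 1: entry -1/5 ≤ 0; row 2: entry 0 ≤ 0; row 3: (34/5)/(2/5) = 17; row 4: entry -1/5 ≤ 0. Minimum is 17 at row 3 (x3 leaves); pivot element 2/5.
Divide row 3 by 2/5; eliminate column s_3 from the other rows.
After both pivots, the entry at the Z-row, column x1 is 15/2.

15/2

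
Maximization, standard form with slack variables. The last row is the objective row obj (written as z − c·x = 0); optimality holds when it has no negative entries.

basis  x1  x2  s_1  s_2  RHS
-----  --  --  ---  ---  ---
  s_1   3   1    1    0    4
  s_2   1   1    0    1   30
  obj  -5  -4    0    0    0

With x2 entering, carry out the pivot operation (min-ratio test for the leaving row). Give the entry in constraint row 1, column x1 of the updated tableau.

Ratio test on column x2 — row 1: 4/1 = 4; row 2: 30/1 = 30. Minimum is 4 at row 1 (s_1 leaves); pivot element 1.
Divide row 1 by 1; eliminate column x2 from the other rows.
In the new row 1, the x1 entry is the old entry divided by the pivot: 3/1 = 3.

3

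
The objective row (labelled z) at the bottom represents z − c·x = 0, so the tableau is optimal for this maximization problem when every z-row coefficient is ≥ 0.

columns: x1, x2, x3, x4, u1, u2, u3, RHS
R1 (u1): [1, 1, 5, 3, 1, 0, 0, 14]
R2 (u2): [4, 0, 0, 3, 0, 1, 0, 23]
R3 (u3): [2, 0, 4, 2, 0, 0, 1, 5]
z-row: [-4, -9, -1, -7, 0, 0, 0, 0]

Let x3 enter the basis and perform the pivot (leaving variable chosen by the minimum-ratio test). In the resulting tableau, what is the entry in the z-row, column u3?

1/4

Ratio test on column x3 — row 1: 14/5 = 14/5; row 2: entry 0 ≤ 0; row 3: 5/4 = 5/4. Minimum is 5/4 at row 3 (u3 leaves); pivot element 4.
Divide row 3 by 4; eliminate column x3 from the other rows.
z-row update in column u3: 0 − (-1)·(1/4) = 1/4.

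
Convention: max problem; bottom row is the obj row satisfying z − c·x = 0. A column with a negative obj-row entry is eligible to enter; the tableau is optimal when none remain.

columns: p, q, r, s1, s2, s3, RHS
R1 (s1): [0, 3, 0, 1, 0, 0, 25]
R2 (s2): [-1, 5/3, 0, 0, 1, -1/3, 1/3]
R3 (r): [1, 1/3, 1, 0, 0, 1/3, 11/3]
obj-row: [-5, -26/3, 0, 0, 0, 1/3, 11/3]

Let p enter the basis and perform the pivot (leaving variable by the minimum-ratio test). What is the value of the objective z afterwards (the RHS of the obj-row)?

Ratio test on column p — row 1: entry 0 ≤ 0; row 2: entry -1 ≤ 0; row 3: (11/3)/1 = 11/3. Minimum is 11/3 at row 3 (r leaves); pivot element 1.
Pivot on row 3; the obj-row RHS becomes 11/3 − (-5)·(11/3) = 22.

22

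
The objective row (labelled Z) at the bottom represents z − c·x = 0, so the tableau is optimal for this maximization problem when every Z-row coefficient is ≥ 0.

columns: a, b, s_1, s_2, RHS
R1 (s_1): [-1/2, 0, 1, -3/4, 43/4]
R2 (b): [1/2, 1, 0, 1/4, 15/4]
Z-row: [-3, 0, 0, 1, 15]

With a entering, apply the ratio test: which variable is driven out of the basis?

Column a entries and ratios — s_1: -1/2 ≤ 0, skip; b: (15/4)/(1/2) = 15/2.
Smallest ratio is 15/2 in the row of b, so b leaves.

b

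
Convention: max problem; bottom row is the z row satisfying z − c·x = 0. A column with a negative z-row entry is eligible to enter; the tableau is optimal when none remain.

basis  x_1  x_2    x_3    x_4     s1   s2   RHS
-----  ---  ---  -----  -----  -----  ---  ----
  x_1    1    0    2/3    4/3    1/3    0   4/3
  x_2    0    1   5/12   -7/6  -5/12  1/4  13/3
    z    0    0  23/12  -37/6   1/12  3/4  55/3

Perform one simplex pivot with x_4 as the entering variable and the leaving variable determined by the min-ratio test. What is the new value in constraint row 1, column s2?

0

Ratio test on column x_4 — row 1: (4/3)/(4/3) = 1; row 2: entry -7/6 ≤ 0. Minimum is 1 at row 1 (x_1 leaves); pivot element 4/3.
Divide row 1 by 4/3; eliminate column x_4 from the other rows.
In the new row 1, the s2 entry is the old entry divided by the pivot: 0/(4/3) = 0.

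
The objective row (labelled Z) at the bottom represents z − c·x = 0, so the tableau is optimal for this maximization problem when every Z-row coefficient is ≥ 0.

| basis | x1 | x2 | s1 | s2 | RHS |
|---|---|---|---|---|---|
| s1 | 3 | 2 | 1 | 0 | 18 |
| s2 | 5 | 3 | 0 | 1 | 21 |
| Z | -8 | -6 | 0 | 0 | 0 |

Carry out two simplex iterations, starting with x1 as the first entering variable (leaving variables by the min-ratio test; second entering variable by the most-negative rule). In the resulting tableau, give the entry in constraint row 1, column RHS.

4

Ratio test on column x1 — row 1: 18/3 = 6; row 2: 21/5 = 21/5. Minimum is 21/5 at row 2 (s2 leaves); pivot element 5.
Divide row 2 by 5; eliminate column x1 from the other rows.
Second iteration: most negative Z-row entry is -6/5 in column x2, so x2 enters.
Ratio test on column x2 — row 1: (27/5)/(1/5) = 27; row 2: (21/5)/(3/5) = 7. Minimum is 7 at row 2 (x1 leaves); pivot element 3/5.
Divide row 2 by 3/5; eliminate column x2 from the other rows.
After both pivots, the entry at constraint row 1, column RHS is 4.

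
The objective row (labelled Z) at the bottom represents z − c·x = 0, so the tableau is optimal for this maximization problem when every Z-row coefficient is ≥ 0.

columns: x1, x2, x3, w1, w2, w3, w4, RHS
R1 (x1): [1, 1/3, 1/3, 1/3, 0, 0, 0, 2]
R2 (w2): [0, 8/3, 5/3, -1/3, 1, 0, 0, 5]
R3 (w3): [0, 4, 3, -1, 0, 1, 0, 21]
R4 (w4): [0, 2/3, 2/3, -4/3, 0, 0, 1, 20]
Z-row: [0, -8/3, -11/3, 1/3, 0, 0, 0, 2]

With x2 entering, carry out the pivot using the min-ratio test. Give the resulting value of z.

7

Ratio test on column x2 — row 1: 2/(1/3) = 6; row 2: 5/(8/3) = 15/8; row 3: 21/4 = 21/4; row 4: 20/(2/3) = 30. Minimum is 15/8 at row 2 (w2 leaves); pivot element 8/3.
Pivot on row 2; the Z-row RHS becomes 2 − (-8/3)·(15/8) = 7.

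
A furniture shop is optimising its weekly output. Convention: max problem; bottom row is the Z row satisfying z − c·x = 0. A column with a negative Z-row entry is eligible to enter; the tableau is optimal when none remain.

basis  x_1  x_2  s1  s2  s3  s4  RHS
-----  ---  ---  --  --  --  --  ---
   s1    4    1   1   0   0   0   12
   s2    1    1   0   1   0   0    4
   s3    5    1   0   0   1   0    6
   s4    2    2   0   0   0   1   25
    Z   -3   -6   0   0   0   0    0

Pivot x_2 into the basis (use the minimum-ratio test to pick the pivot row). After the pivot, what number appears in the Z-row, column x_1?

Ratio test on column x_2 — row 1: 12/1 = 12; row 2: 4/1 = 4; row 3: 6/1 = 6; row 4: 25/2 = 25/2. Minimum is 4 at row 2 (s2 leaves); pivot element 1.
Divide row 2 by 1; eliminate column x_2 from the other rows.
Z-row update in column x_1: -3 − (-6)·1 = 3.

3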